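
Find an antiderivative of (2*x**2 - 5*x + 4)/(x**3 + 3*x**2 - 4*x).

-log(x) + log(x - 1)/5 + 14*log(x + 4)/5 + C

Factor the denominator: x*(x - 1)*(x + 4).
Partial-fraction decomposition: 14/(5*(x + 4)) + 1/(5*(x - 1)) - 1/x.
Integrate each term: A/(x−a) contributes A·log|x−a|.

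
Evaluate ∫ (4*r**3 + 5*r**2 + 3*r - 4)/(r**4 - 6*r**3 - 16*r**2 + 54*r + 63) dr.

817*log(r - 7)/160 - 79*log(r - 3)/48 - 3*log(r + 1)/32 + 19*log(r + 3)/30 + C

Factor the denominator: (r - 7)*(r - 3)*(r + 1)*(r + 3).
Partial-fraction decomposition: 19/(30*(r + 3)) - 3/(32*(r + 1)) - 79/(48*(r - 3)) + 817/(160*(r - 7)).
Integrate each term: A/(r−a) contributes A·log|r−a|.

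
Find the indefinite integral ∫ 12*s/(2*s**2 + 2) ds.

Let u = 2*s**2 + 2, so du = (4*s) ds.
Rewriting, the integral becomes 3·∫ 1/u du = 3·log(u).
Substituting back, u = 2*s**2 + 2.

3*log(2*s**2 + 2) + C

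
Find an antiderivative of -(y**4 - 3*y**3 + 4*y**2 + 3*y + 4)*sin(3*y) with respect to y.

y**4*cos(3*y)/3 - 4*y**3*sin(3*y)/9 - y**3*cos(3*y) + y**2*sin(3*y) + 8*y**2*cos(3*y)/9 - 16*y*sin(3*y)/27 + 5*y*cos(3*y)/3 - 5*sin(3*y)/9 + 92*cos(3*y)/81 + C

Use integration by parts with u = y**4 - 3*y**3 + 4*y**2 + 3*y + 4, dv = -sin(3*y) dy, so v = cos(3*y)/3.
Apply parts 4 times (tabular method): alternate signs, differentiate u down to 0, integrate dv up.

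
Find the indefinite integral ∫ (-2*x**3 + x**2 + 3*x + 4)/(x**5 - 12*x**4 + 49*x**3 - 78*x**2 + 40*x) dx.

log(x)/10 - 103*log(x - 5)/30 + 4*log(x - 4) - log(x - 2)/6 - log(x - 1)/2 + C

Factor the denominator: x*(x - 5)*(x - 4)*(x - 2)*(x - 1).
Partial-fraction decomposition: -1/(2*(x - 1)) - 1/(6*(x - 2)) + 4/(x - 4) - 103/(30*(x - 5)) + 1/(10*x).
Integrate each term: A/(x−a) contributes A·log|x−a|.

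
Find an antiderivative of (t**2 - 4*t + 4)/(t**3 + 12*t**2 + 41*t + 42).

Factor the denominator: (t + 2)*(t + 3)*(t + 7).
Partial-fraction decomposition: 81/(20*(t + 7)) - 25/(4*(t + 3)) + 16/(5*(t + 2)).
Integrate each term: A/(t−a) contributes A·log|t−a|.

16*log(t + 2)/5 - 25*log(t + 3)/4 + 81*log(t + 7)/20 + C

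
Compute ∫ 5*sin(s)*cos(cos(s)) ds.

Let u = cos(s), so du = (-sin(s)) ds.
Rewriting, the integral becomes -5·∫ cos(u) du = -5·sin(u).
Substituting back, u = cos(s).

-5*sin(cos(s)) + C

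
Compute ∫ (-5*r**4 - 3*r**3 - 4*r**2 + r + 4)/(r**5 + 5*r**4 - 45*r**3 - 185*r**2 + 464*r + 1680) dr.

Factor the denominator: (r - 5)*(r - 4)*(r + 3)*(r + 4)*(r + 7).
Partial-fraction decomposition: -3725/(528*(r + 7)) + 16/(3*(r + 4)) - 359/(224*(r + 3)) + 191/(77*(r - 4)) - 133/(32*(r - 5)).
Integrate each term: A/(r−a) contributes A·log|r−a|.

-133*log(r - 5)/32 + 191*log(r - 4)/77 - 359*log(r + 3)/224 + 16*log(r + 4)/3 - 3725*log(r + 7)/528 + C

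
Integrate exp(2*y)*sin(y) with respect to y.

2*exp(2*y)*sin(y)/5 - exp(2*y)*cos(y)/5 + C

Let I denote the integral. Integrate by parts with u = sin(y), dv = exp(2*y) dy, so v = exp(2*y)/2: I = exp(2*y)*sin(y)/2 − (1/2)·∫ exp(2*y)*cos(y) dy.
Apply parts again with u = cos(y), dv = exp(2*y) dy: ∫ exp(2*y)*cos(y) dy = exp(2*y)*cos(y)/2 + (1/2)·I. Substituting back brings back I: I = exp(2*y)*sin(y)/2 - exp(2*y)*cos(y)/4 − (1/4)·I.
Solving for I: (1 + 1/4)·I equals the remaining terms, so I = (4/5)·(exp(2*y)*sin(y)/2 - exp(2*y)*cos(y)/4).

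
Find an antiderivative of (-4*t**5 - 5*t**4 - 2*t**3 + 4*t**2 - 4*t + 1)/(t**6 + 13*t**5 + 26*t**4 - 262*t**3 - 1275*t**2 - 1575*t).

Factor the denominator: t*(t - 5)*(t + 3)**2*(t + 5)*(t + 7).
Partial-fraction decomposition: -28067/(1344*(t + 7)) + 4873/(200*(t + 5)) - 16289/(2304*(t + 3)) + 335/(96*(t + 3)**2) - 7897/(19200*(t - 5)) - 1/(1575*t).
Integrate each term; A/(t−a) gives A·log|t−a|; A/(t−a)² gives −A/(t−a).

-log(t)/1575 - 7897*log(t - 5)/19200 - 16289*log(t + 3)/2304 + 4873*log(t + 5)/200 - 28067*log(t + 7)/1344 - 335/(96*t + 288) + C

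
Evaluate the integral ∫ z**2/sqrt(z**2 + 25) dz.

z*sqrt(z**2 + 25)/2 - 25*log(z + sqrt(z**2 + 25))/2 + C

Substitute z = 5·tan(θ), so dz = 5·sec(θ)^2 dθ and the radical becomes sqrt(z**2 + 25) = 5·sec(θ) by the Pythagorean identity.
Integrate the resulting trig expression in θ, then back-substitute tan(θ) = z/5, sec(θ) = sqrt(z**2 + 25)/5 (absorbing any constant into C).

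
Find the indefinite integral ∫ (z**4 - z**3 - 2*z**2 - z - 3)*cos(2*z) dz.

z**4*sin(2*z)/2 - z**3*sin(2*z)/2 + z**3*cos(2*z) - 5*z**2*sin(2*z)/2 - 3*z**2*cos(2*z)/4 + z*sin(2*z)/4 - 5*z*cos(2*z)/2 - sin(2*z)/4 + cos(2*z)/8 + C

Use integration by parts with u = z**4 - z**3 - 2*z**2 - z - 3, dv = cos(2*z) dz, so v = sin(2*z)/2.
Apply parts 4 times (tabular method): alternate signs, differentiate u down to 0, integrate dv up.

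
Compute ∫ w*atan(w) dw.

Use integration by parts with u = arctan(w), dv = w dw.
Then du = 1/(w**2 + 1) dw.

w**2*atan(w)/2 - w/2 + atan(w)/2 + C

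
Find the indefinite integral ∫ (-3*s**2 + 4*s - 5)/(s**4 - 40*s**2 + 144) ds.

Factor the denominator: (s - 6)*(s - 2)*(s + 2)*(s + 6).
Partial-fraction decomposition: 137/(384*(s + 6)) - 25/(128*(s + 2)) + 9/(128*(s - 2)) - 89/(384*(s - 6)).
Integrate each term: A/(s−a) contributes A·log|s−a|.

-89*log(s - 6)/384 + 9*log(s - 2)/128 - 25*log(s + 2)/128 + 137*log(s + 6)/384 + C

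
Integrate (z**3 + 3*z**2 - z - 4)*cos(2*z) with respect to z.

z**3*sin(2*z)/2 + 3*z**2*sin(2*z)/2 + 3*z**2*cos(2*z)/4 - 5*z*sin(2*z)/4 + 3*z*cos(2*z)/2 - 11*sin(2*z)/4 - 5*cos(2*z)/8 + C

Use integration by parts with u = z**3 + 3*z**2 - z - 4, dv = cos(2*z) dz, so v = sin(2*z)/2.
Apply parts 3 times (tabular method): alternate signs, differentiate u down to 0, integrate dv up.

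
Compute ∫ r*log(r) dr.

r**2*log(r)/2 - r**2/4 + C

Use integration by parts with u = log(r), dv = r dr.
Then du = 1/r dr and v = r**2/2.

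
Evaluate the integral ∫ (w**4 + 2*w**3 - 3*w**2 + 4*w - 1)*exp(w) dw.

(w**4 - 2*w**3 + 3*w**2 - 2*w + 1)*exp(w) + C

Use integration by parts with u = w**4 + 2*w**3 - 3*w**2 + 4*w - 1, dv = exp(w) dw, so v = exp(w).
Apply parts 4 times (tabular method): alternate signs, differentiate u down to 0, integrate dv up.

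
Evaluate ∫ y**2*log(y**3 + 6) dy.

Let u = y**3 + 6, so du = (3*y**2) dy.
The integral becomes (1/3)·∫ log(u) du; integrate by parts with u′=log(u), dv′=du.

y**3*log(y**3 + 6)/3 - y**3/3 + 2*log(y**3 + 6) + C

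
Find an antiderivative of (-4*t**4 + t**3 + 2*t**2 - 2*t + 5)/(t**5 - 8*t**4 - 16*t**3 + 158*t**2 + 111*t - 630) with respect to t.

-2293*log(t - 7)/250 + 1165*log(t - 5)/192 - 47*log(t - 2)/375 - 6163*log(t + 3)/8000 - 161/(200*t + 600) + C

Factor the denominator: (t - 7)*(t - 5)*(t - 2)*(t + 3)**2.
Partial-fraction decomposition: -6163/(8000*(t + 3)) + 161/(200*(t + 3)**2) - 47/(375*(t - 2)) + 1165/(192*(t - 5)) - 2293/(250*(t - 7)).
Integrate each term; A/(t−a) gives A·log|t−a|; A/(t−a)² gives −A/(t−a).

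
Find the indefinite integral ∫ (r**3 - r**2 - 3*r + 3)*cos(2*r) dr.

Use integration by parts with u = r**3 - r**2 - 3*r + 3, dv = cos(2*r) dr, so v = sin(2*r)/2.
Apply parts 3 times (tabular method): alternate signs, differentiate u down to 0, integrate dv up.

r**3*sin(2*r)/2 - r**2*sin(2*r)/2 + 3*r**2*cos(2*r)/4 - 9*r*sin(2*r)/4 - r*cos(2*r)/2 + 7*sin(2*r)/4 - 9*cos(2*r)/8 + C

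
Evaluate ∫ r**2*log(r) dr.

r**3*log(r)/3 - r**3/9 + C

Use integration by parts with u = log(r), dv = r**2 dr.
Then du = 1/r dr and v = r**3/3.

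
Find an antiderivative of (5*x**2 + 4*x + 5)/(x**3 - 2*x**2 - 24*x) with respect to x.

Factor the denominator: x*(x - 6)*(x + 4).
Partial-fraction decomposition: 69/(40*(x + 4)) + 209/(60*(x - 6)) - 5/(24*x).
Integrate each term: A/(x−a) contributes A·log|x−a|.

-5*log(x)/24 + 209*log(x - 6)/60 + 69*log(x + 4)/40 + C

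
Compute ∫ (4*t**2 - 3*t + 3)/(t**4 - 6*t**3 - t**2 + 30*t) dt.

Factor the denominator: t*(t - 5)*(t - 3)*(t + 2).
Partial-fraction decomposition: -5/(14*(t + 2)) - 1/(t - 3) + 44/(35*(t - 5)) + 1/(10*t).
Integrate each term: A/(t−a) contributes A·log|t−a|.

log(t)/10 + 44*log(t - 5)/35 - log(t - 3) - 5*log(t + 2)/14 + C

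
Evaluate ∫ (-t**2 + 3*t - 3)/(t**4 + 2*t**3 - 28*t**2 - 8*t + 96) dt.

-7*log(t - 4)/120 + log(t - 2)/64 - 13*log(t + 2)/96 + 57*log(t + 6)/320 + C

Factor the denominator: (t - 4)*(t - 2)*(t + 2)*(t + 6).
Partial-fraction decomposition: 57/(320*(t + 6)) - 13/(96*(t + 2)) + 1/(64*(t - 2)) - 7/(120*(t - 4)).
Integrate each term: A/(t−a) contributes A·log|t−a|.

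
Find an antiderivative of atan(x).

x*atan(x) - log(x**2 + 1)/2 + C

Use integration by parts with u = arctan(x), dv = dx.
Then du = 1/(x**2 + 1) dx.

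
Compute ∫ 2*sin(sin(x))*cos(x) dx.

Let u = sin(x), so du = (cos(x)) dx.
Rewriting, the integral becomes 2·∫ sin(u) du = 2·-cos(u).
Substituting back, u = sin(x).

-2*cos(sin(x)) + C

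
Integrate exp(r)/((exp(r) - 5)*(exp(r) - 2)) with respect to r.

log(exp(r) - 5)/3 - log(exp(r) - 2)/3 + C

Let u = e^r, du = e^r dr.
The integral becomes ∫ du/((u-5)(u-2)); decompose into partial fractions.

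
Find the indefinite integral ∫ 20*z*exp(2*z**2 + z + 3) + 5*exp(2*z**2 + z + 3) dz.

5*exp(2*z**2 + z + 3) + C

Let u = 2*z**2 + z + 3, so du = (4*z + 1) dz.
Rewriting, the integral becomes 5·∫ e^u du = 5·e^u.
Substituting back, u = 2*z**2 + z + 3.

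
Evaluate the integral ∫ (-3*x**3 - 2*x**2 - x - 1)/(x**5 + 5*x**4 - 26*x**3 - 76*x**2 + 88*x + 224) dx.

Factor the denominator: (x - 4)*(x - 2)*(x + 2)**2*(x + 7).
Partial-fraction decomposition: 937/(2475*(x + 7)) - 1519/(7200*(x + 2)) + 17/(120*(x + 2)**2) + 35/(288*(x - 2)) - 229/(792*(x - 4)).
Integrate each term; A/(x−a) gives A·log|x−a|; A/(x−a)² gives −A/(x−a).

-229*log(x - 4)/792 + 35*log(x - 2)/288 - 1519*log(x + 2)/7200 + 937*log(x + 7)/2475 - 17/(120*x + 240) + C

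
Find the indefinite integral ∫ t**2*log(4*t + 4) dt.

Use integration by parts with u = log(4*t + 4), dv = t**2 dt.
Then du = 4/(4*t + 4) dt and v = t**3/3.

t**3*log(4*t + 4)/3 - t**3/9 + t**2/6 - t/3 + log(t + 1)/3 + C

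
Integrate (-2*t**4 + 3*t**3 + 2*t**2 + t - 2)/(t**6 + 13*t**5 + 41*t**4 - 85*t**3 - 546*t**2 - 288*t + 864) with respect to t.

Factor the denominator: (t - 3)*(t - 1)*(t + 3)*(t + 4)**2*(t + 6).
Partial-fraction decomposition: 794/(189*(t + 6)) - 1217/(1225*(t + 4)) + 339/(35*(t + 4)**2) - 115/(36*(t + 3)) - 1/(700*(t - 1)) - 31/(2646*(t - 3)).
Integrate each term; A/(t−a) gives A·log|t−a|; A/(t−a)² gives −A/(t−a).

-31*log(t - 3)/2646 - log(t - 1)/700 - 115*log(t + 3)/36 - 1217*log(t + 4)/1225 + 794*log(t + 6)/189 - 339/(35*t + 140) + C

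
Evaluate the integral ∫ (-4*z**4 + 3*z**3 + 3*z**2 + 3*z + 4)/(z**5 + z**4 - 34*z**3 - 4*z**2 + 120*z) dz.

Factor the denominator: z*(z - 5)*(z - 2)*(z + 2)*(z + 6).
Partial-fraction decomposition: -2869/(1056*(z + 6)) + 39/(112*(z + 2)) + 3/(32*(z - 2)) - 677/(385*(z - 5)) + 1/(30*z).
Integrate each term: A/(z−a) contributes A·log|z−a|.

log(z)/30 - 677*log(z - 5)/385 + 3*log(z - 2)/32 + 39*log(z + 2)/112 - 2869*log(z + 6)/1056 + C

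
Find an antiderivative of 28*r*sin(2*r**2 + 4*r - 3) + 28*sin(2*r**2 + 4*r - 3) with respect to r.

-7*cos(2*r**2 + 4*r - 3) + C

Let u = 2*r**2 + 4*r - 3, so du = (4*r + 4) dr.
Rewriting, the integral becomes 7·∫ sin(u) du = 7·-cos(u).
Substituting back, u = 2*r**2 + 4*r - 3.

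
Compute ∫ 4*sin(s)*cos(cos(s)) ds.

Let u = cos(s), so du = (-sin(s)) ds.
Rewriting, the integral becomes -4·∫ cos(u) du = -4·sin(u).
Substituting back, u = cos(s).

-4*sin(cos(s)) + C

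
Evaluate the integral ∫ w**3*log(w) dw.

w**4*log(w)/4 - w**4/16 + C

Use integration by parts with u = log(w), dv = w**3 dw.
Then du = 1/w dw and v = w**4/4.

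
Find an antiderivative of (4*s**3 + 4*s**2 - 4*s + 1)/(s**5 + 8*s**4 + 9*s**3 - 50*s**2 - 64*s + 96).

Factor the denominator: (s - 2)*(s - 1)*(s + 3)*(s + 4)**2.
Partial-fraction decomposition: 499/(180*(s + 4)) + 35/(6*(s + 4)**2) - 59/(20*(s + 3)) - 1/(20*(s - 1)) + 41/(180*(s - 2)).
Integrate each term; A/(s−a) gives A·log|s−a|; A/(s−a)² gives −A/(s−a).

41*log(s - 2)/180 - log(s - 1)/20 - 59*log(s + 3)/20 + 499*log(s + 4)/180 - 35/(6*s + 24) + C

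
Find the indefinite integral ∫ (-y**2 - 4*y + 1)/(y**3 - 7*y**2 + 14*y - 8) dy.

Factor the denominator: (y - 4)*(y - 2)*(y - 1).
Partial-fraction decomposition: -4/(3*(y - 1)) + 11/(2*(y - 2)) - 31/(6*(y - 4)).
Integrate each term: A/(y−a) contributes A·log|y−a|.

-31*log(y - 4)/6 + 11*log(y - 2)/2 - 4*log(y - 1)/3 + C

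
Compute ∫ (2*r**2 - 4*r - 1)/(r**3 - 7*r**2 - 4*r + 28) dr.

23*log(r - 7)/15 + log(r - 2)/20 + 5*log(r + 2)/12 + C

Factor the denominator: (r - 7)*(r - 2)*(r + 2).
Partial-fraction decomposition: 5/(12*(r + 2)) + 1/(20*(r - 2)) + 23/(15*(r - 7)).
Integrate each term: A/(r−a) contributes A·log|r−a|.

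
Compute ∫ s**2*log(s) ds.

s**3*log(s)/3 - s**3/9 + C

Use integration by parts with u = log(s), dv = s**2 ds.
Then du = 1/s ds and v = s**3/3.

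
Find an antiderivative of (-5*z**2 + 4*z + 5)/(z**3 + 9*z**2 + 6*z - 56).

-7*log(z - 2)/54 + 91*log(z + 4)/18 - 268*log(z + 7)/27 + C

Factor the denominator: (z - 2)*(z + 4)*(z + 7).
Partial-fraction decomposition: -268/(27*(z + 7)) + 91/(18*(z + 4)) - 7/(54*(z - 2)).
Integrate each term: A/(z−a) contributes A·log|z−a|.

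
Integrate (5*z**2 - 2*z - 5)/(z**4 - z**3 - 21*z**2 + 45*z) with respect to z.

-log(z)/9 + 149*log(z - 3)/288 - 13*log(z + 5)/32 - 17/(12*z - 36) + C

Factor the denominator: z*(z - 3)**2*(z + 5).
Partial-fraction decomposition: -13/(32*(z + 5)) + 149/(288*(z - 3)) + 17/(12*(z - 3)**2) - 1/(9*z).
Integrate each term; A/(z−a) gives A·log|z−a|; A/(z−a)² gives −A/(z−a).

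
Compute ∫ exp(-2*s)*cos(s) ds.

exp(-2*s)*sin(s)/5 - 2*exp(-2*s)*cos(s)/5 + C

Let I denote the integral. Integrate by parts with u = cos(s), dv = exp(-2*s) ds, so v = -exp(-2*s)/2: I = -exp(-2*s)*cos(s)/2 − (1/2)·∫ exp(-2*s)*sin(s) ds.
Apply parts again with u = sin(s), dv = exp(-2*s) ds: ∫ exp(-2*s)*sin(s) ds = -exp(-2*s)*sin(s)/2 + (1/2)·I. Substituting back brings back I: I = exp(-2*s)*sin(s)/4 - exp(-2*s)*cos(s)/2 − (1/4)·I.
Solving for I: (1 + 1/4)·I equals the remaining terms, so I = (4/5)·(exp(-2*s)*sin(s)/4 - exp(-2*s)*cos(s)/2).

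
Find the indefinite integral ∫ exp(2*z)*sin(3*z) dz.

2*exp(2*z)*sin(3*z)/13 - 3*exp(2*z)*cos(3*z)/13 + C

Let I denote the integral. Integrate by parts with u = sin(3*z), dv = exp(2*z) dz, so v = exp(2*z)/2: I = exp(2*z)*sin(3*z)/2 − (3/2)·∫ exp(2*z)*cos(3*z) dz.
Apply parts again with u = cos(3*z), dv = exp(2*z) dz: ∫ exp(2*z)*cos(3*z) dz = exp(2*z)*cos(3*z)/2 + (3/2)·I. Substituting back brings back I: I = exp(2*z)*sin(3*z)/2 - 3*exp(2*z)*cos(3*z)/4 − (9/4)·I.
Solving for I: (1 + 9/4)·I equals the remaining terms, so I = (4/13)·(exp(2*z)*sin(3*z)/2 - 3*exp(2*z)*cos(3*z)/4).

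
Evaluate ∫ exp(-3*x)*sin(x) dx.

Let I denote the integral. Integrate by parts with u = sin(x), dv = exp(-3*x) dx, so v = -exp(-3*x)/3: I = -exp(-3*x)*sin(x)/3 + (1/3)·∫ exp(-3*x)*cos(x) dx.
Apply parts again with u = cos(x), dv = exp(-3*x) dx: ∫ exp(-3*x)*cos(x) dx = -exp(-3*x)*cos(x)/3 − (1/3)·I. Substituting back brings back I: I = -exp(-3*x)*sin(x)/3 - exp(-3*x)*cos(x)/9 − (1/9)·I.
Solving for I: (1 + 1/9)·I equals the remaining terms, so I = (9/10)·(-exp(-3*x)*sin(x)/3 - exp(-3*x)*cos(x)/9).

-3*exp(-3*x)*sin(x)/10 - exp(-3*x)*cos(x)/10 + C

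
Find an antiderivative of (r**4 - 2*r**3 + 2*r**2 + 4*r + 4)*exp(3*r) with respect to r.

Use integration by parts with u = r**4 - 2*r**3 + 2*r**2 + 4*r + 4, dv = exp(3*r) dr, so v = exp(3*r)/3.
Apply parts 4 times (tabular method): alternate signs, differentiate u down to 0, integrate dv up.

(27*r**4 - 90*r**3 + 144*r**2 + 12*r + 104)*exp(3*r)/81 + C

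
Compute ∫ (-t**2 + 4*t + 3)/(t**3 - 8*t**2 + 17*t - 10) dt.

-log(t - 5)/6 - 7*log(t - 2)/3 + 3*log(t - 1)/2 + C

Factor the denominator: (t - 5)*(t - 2)*(t - 1).
Partial-fraction decomposition: 3/(2*(t - 1)) - 7/(3*(t - 2)) - 1/(6*(t - 5)).
Integrate each term: A/(t−a) contributes A·log|t−a|.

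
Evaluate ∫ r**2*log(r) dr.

Use integration by parts with u = log(r), dv = r**2 dr.
Then du = 1/r dr and v = r**3/3.

r**3*log(r)/3 - r**3/9 + C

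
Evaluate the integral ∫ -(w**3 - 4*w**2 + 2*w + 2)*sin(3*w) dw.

Use integration by parts with u = w**3 - 4*w**2 + 2*w + 2, dv = -sin(3*w) dw, so v = cos(3*w)/3.
Apply parts 3 times (tabular method): alternate signs, differentiate u down to 0, integrate dv up.

w**3*cos(3*w)/3 - w**2*sin(3*w)/3 - 4*w**2*cos(3*w)/3 + 8*w*sin(3*w)/9 + 4*w*cos(3*w)/9 - 4*sin(3*w)/27 + 26*cos(3*w)/27 + C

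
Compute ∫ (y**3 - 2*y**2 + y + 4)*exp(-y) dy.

(-y**3 - y**2 - 3*y - 7)*exp(-y) + C

Use integration by parts with u = y**3 - 2*y**2 + y + 4, dv = exp(-y) dy, so v = -exp(-y).
Apply parts 3 times (tabular method): alternate signs, differentiate u down to 0, integrate dv up.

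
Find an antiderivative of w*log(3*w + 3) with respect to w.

w**2*log(3*w + 3)/2 - w**2/4 + w/2 - log(w + 1)/2 + C

Use integration by parts with u = log(3*w + 3), dv = w dw.
Then du = 3/(3*w + 3) dw and v = w**2/2.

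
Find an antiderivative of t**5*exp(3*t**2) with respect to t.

Let u = t², du = 2t dt; rewrite as (1/2)∫ u^2·exp(3u) du.
Now integrate by parts 2 times.

(9*t**4 - 6*t**2 + 2)*exp(3*t**2)/54 + C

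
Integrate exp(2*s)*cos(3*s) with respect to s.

Let I denote the integral. Integrate by parts with u = cos(3*s), dv = exp(2*s) ds, so v = exp(2*s)/2: I = exp(2*s)*cos(3*s)/2 + (3/2)·∫ exp(2*s)*sin(3*s) ds.
Apply parts again with u = sin(3*s), dv = exp(2*s) ds: ∫ exp(2*s)*sin(3*s) ds = exp(2*s)*sin(3*s)/2 − (3/2)·I. Substituting back brings back I: I = 3*exp(2*s)*sin(3*s)/4 + exp(2*s)*cos(3*s)/2 − (9/4)·I.
Solving for I: (1 + 9/4)·I equals the remaining terms, so I = (4/13)·(3*exp(2*s)*sin(3*s)/4 + exp(2*s)*cos(3*s)/2).

3*exp(2*s)*sin(3*s)/13 + 2*exp(2*s)*cos(3*s)/13 + C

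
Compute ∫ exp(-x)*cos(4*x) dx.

4*exp(-x)*sin(4*x)/17 - exp(-x)*cos(4*x)/17 + C

Let I denote the integral. Integrate by parts with u = cos(4*x), dv = exp(-x) dx, so v = -exp(-x): I = -exp(-x)*cos(4*x) − 4·∫ exp(-x)*sin(4*x) dx.
Apply parts again with u = sin(4*x), dv = exp(-x) dx: ∫ exp(-x)*sin(4*x) dx = -exp(-x)*sin(4*x) + 4·I. Substituting back brings back I: I = 4*exp(-x)*sin(4*x) - exp(-x)*cos(4*x) − 16·I.
Solving for I: (1 + 16)·I equals the remaining terms, so I = (1/17)·(4*exp(-x)*sin(4*x) - exp(-x)*cos(4*x)).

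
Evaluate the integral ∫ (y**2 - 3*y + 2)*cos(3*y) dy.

Use integration by parts with u = y**2 - 3*y + 2, dv = cos(3*y) dy, so v = sin(3*y)/3.
Apply parts 2 times (tabular method): alternate signs, differentiate u down to 0, integrate dv up.

y**2*sin(3*y)/3 - y*sin(3*y) + 2*y*cos(3*y)/9 + 16*sin(3*y)/27 - cos(3*y)/3 + C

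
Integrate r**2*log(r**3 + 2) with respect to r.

r**3*log(r**3 + 2)/3 - r**3/3 + 2*log(r**3 + 2)/3 + C

Let u = r**3 + 2, so du = (3*r**2) dr.
The integral becomes (1/3)·∫ log(u) du; integrate by parts with u′=log(u), dv′=du.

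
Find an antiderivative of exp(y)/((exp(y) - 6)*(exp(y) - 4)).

Let u = e^y, du = e^y dy.
The integral becomes ∫ du/((u-6)(u-4)); decompose into partial fractions.

log(exp(y) - 6)/2 - log(exp(y) - 4)/2 + C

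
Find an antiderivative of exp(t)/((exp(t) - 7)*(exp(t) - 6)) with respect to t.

log(exp(t) - 7) - log(exp(t) - 6) + C

Let u = e^t, du = e^t dt.
The integral becomes ∫ du/((u-7)(u-6)); decompose into partial fractions.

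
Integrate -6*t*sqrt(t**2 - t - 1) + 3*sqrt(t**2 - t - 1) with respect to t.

-2*(t**2 - t - 1)**(3/2) + C

Let u = t**2 - t - 1, so du = (2*t - 1) dt.
Rewriting, the integral becomes -3·∫ √u du = -3·(2/3)u^(3/2).
Substituting back, u = t**2 - t - 1.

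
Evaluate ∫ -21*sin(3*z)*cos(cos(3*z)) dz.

Let u = cos(3*z), so du = (-3*sin(3*z)) dz.
Rewriting, the integral becomes 7·∫ cos(u) du = 7·sin(u).
Substituting back, u = cos(3*z).

7*sin(cos(3*z)) + C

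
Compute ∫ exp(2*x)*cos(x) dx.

Let I denote the integral. Integrate by parts with u = cos(x), dv = exp(2*x) dx, so v = exp(2*x)/2: I = exp(2*x)*cos(x)/2 + (1/2)·∫ exp(2*x)*sin(x) dx.
Apply parts again with u = sin(x), dv = exp(2*x) dx: ∫ exp(2*x)*sin(x) dx = exp(2*x)*sin(x)/2 − (1/2)·I. Substituting back brings back I: I = exp(2*x)*sin(x)/4 + exp(2*x)*cos(x)/2 − (1/4)·I.
Solving for I: (1 + 1/4)·I equals the remaining terms, so I = (4/5)·(exp(2*x)*sin(x)/4 + exp(2*x)*cos(x)/2).

exp(2*x)*sin(x)/5 + 2*exp(2*x)*cos(x)/5 + C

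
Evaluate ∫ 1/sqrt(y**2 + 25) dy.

Substitute y = 5·tan(θ), so dy = 5·sec(θ)^2 dθ and the radical becomes sqrt(y**2 + 25) = 5·sec(θ) by the Pythagorean identity.
Integrate the resulting trig expression in θ, then back-substitute tan(θ) = y/5, sec(θ) = sqrt(y**2 + 25)/5 (absorbing any constant into C).

log(y + sqrt(y**2 + 25)) + C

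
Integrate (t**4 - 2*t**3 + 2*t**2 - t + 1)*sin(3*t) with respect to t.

Use integration by parts with u = t**4 - 2*t**3 + 2*t**2 - t + 1, dv = sin(3*t) dt, so v = -cos(3*t)/3.
Apply parts 4 times (tabular method): alternate signs, differentiate u down to 0, integrate dv up.

-t**4*cos(3*t)/3 + 4*t**3*sin(3*t)/9 + 2*t**3*cos(3*t)/3 - 2*t**2*sin(3*t)/3 - 2*t**2*cos(3*t)/9 + 4*t*sin(3*t)/27 - t*cos(3*t)/9 + sin(3*t)/27 - 23*cos(3*t)/81 + C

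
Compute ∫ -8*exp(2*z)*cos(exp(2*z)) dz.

Let u = exp(2*z), so du = (2*exp(2*z)) dz.
Rewriting, the integral becomes -4·∫ cos(u) du = -4·sin(u).
Substituting back, u = exp(2*z).

-4*sin(exp(2*z)) + C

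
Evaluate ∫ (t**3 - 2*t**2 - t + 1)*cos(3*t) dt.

t**3*sin(3*t)/3 - 2*t**2*sin(3*t)/3 + t**2*cos(3*t)/3 - 5*t*sin(3*t)/9 - 4*t*cos(3*t)/9 + 13*sin(3*t)/27 - 5*cos(3*t)/27 + C

Use integration by parts with u = t**3 - 2*t**2 - t + 1, dv = cos(3*t) dt, so v = sin(3*t)/3.
Apply parts 3 times (tabular method): alternate signs, differentiate u down to 0, integrate dv up.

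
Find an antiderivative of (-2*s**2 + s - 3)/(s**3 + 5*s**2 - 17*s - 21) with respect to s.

Factor the denominator: (s - 3)*(s + 1)*(s + 7).
Partial-fraction decomposition: -9/(5*(s + 7)) + 1/(4*(s + 1)) - 9/(20*(s - 3)).
Integrate each term: A/(s−a) contributes A·log|s−a|.

-9*log(s - 3)/20 + log(s + 1)/4 - 9*log(s + 7)/5 + C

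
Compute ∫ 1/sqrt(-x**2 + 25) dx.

asin(x/5) + C

Substitute x = 5·sin(θ), so dx = 5·cos(θ) dθ and the radical becomes sqrt(-x**2 + 25) = 5·cos(θ) by the Pythagorean identity.
Integrate the resulting trig expression in θ, then back-substitute θ = asin(x/5), sin(θ) = x/5, cos(θ) = sqrt(-x**2 + 25)/5 (absorbing any constant into C).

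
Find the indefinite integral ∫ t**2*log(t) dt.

Use integration by parts with u = log(t), dv = t**2 dt.
Then du = 1/t dt and v = t**3/3.

t**3*log(t)/3 - t**3/9 + C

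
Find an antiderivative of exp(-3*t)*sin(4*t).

Let I denote the integral. Integrate by parts with u = sin(4*t), dv = exp(-3*t) dt, so v = -exp(-3*t)/3: I = -exp(-3*t)*sin(4*t)/3 + (4/3)·∫ exp(-3*t)*cos(4*t) dt.
Apply parts again with u = cos(4*t), dv = exp(-3*t) dt: ∫ exp(-3*t)*cos(4*t) dt = -exp(-3*t)*cos(4*t)/3 − (4/3)·I. Substituting back brings back I: I = -exp(-3*t)*sin(4*t)/3 - 4*exp(-3*t)*cos(4*t)/9 − (16/9)·I.
Solving for I: (1 + 16/9)·I equals the remaining terms, so I = (9/25)·(-exp(-3*t)*sin(4*t)/3 - 4*exp(-3*t)*cos(4*t)/9).

-3*exp(-3*t)*sin(4*t)/25 - 4*exp(-3*t)*cos(4*t)/25 + C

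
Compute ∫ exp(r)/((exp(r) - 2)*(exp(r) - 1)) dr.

Let u = e^r, du = e^r dr.
The integral becomes ∫ du/((u-1)(u-2)); decompose into partial fractions.

log(exp(r) - 2) - log(exp(r) - 1) + C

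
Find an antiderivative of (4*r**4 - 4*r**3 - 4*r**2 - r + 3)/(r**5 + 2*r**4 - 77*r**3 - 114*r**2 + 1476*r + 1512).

15961*log(r - 6)/10192 + 4*log(r + 1)/735 - 657*log(r + 6)/80 + 415*log(r + 7)/39 - 107/(28*r - 168) + C

Factor the denominator: (r - 6)**2*(r + 1)*(r + 6)*(r + 7).
Partial-fraction decomposition: 415/(39*(r + 7)) - 657/(80*(r + 6)) + 4/(735*(r + 1)) + 15961/(10192*(r - 6)) + 107/(28*(r - 6)**2).
Integrate each term; A/(r−a) gives A·log|r−a|; A/(r−a)² gives −A/(r−a).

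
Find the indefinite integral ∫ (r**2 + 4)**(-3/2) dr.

r/(4*sqrt(r**2 + 4)) + C

Substitute r = 2·tan(θ), so dr = 2·sec(θ)^2 dθ and the radical becomes sqrt(r**2 + 4) = 2·sec(θ) by the Pythagorean identity.
Integrate the resulting trig expression in θ, then back-substitute tan(θ) = r/2, sec(θ) = sqrt(r**2 + 4)/2 (absorbing any constant into C).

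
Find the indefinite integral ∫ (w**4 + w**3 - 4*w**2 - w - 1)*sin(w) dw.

Use integration by parts with u = w**4 + w**3 - 4*w**2 - w - 1, dv = sin(w) dw, so v = -cos(w).
Apply parts 4 times (tabular method): alternate signs, differentiate u down to 0, integrate dv up.

-w**4*cos(w) + 4*w**3*sin(w) - w**3*cos(w) + 3*w**2*sin(w) + 16*w**2*cos(w) - 32*w*sin(w) + 7*w*cos(w) - 7*sin(w) - 31*cos(w) + C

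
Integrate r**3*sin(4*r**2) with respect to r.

Let u = r², du = 2r dr; rewrite as (1/2)∫ u^1·sin(4u) du.
Now integrate by parts 1 time.

-r**2*cos(4*r**2)/8 + sin(4*r**2)/32 + C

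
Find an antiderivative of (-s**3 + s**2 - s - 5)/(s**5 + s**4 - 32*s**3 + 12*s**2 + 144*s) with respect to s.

Factor the denominator: s*(s - 4)*(s - 3)*(s + 2)*(s + 6).
Partial-fraction decomposition: 253/(2160*(s + 6)) - 3/(80*(s + 2)) + 26/(135*(s - 3)) - 19/(80*(s - 4)) - 5/(144*s).
Integrate each term: A/(s−a) contributes A·log|s−a|.

-5*log(s)/144 - 19*log(s - 4)/80 + 26*log(s - 3)/135 - 3*log(s + 2)/80 + 253*log(s + 6)/2160 + C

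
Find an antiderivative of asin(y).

Use integration by parts with u = arcsin(y), dv = dy.
Then du = 1/sqrt(-y**2 + 1) dy.

y*asin(y) + sqrt(-y**2 + 1) + C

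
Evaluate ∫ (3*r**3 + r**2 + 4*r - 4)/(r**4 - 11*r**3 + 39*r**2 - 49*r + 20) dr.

Factor the denominator: (r - 5)*(r - 4)*(r - 1)**2.
Partial-fraction decomposition: 13/(9*(r - 1)) + 1/(3*(r - 1)**2) - 220/(9*(r - 4)) + 26/(r - 5).
Integrate each term; A/(r−a) gives A·log|r−a|; A/(r−a)² gives −A/(r−a).

26*log(r - 5) - 220*log(r - 4)/9 + 13*log(r - 1)/9 - 1/(3*r - 3) + C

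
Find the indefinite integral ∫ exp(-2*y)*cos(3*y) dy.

Let I denote the integral. Integrate by parts with u = cos(3*y), dv = exp(-2*y) dy, so v = -exp(-2*y)/2: I = -exp(-2*y)*cos(3*y)/2 − (3/2)·∫ exp(-2*y)*sin(3*y) dy.
Apply parts again with u = sin(3*y), dv = exp(-2*y) dy: ∫ exp(-2*y)*sin(3*y) dy = -exp(-2*y)*sin(3*y)/2 + (3/2)·I. Substituting back brings back I: I = 3*exp(-2*y)*sin(3*y)/4 - exp(-2*y)*cos(3*y)/2 − (9/4)·I.
Solving for I: (1 + 9/4)·I equals the remaining terms, so I = (4/13)·(3*exp(-2*y)*sin(3*y)/4 - exp(-2*y)*cos(3*y)/2).

3*exp(-2*y)*sin(3*y)/13 - 2*exp(-2*y)*cos(3*y)/13 + C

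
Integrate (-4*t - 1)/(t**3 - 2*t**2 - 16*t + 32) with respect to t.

-17*log(t - 4)/16 + 3*log(t - 2)/4 + 5*log(t + 4)/16 + C

Factor the denominator: (t - 4)*(t - 2)*(t + 4).
Partial-fraction decomposition: 5/(16*(t + 4)) + 3/(4*(t - 2)) - 17/(16*(t - 4)).
Integrate each term: A/(t−a) contributes A·log|t−a|.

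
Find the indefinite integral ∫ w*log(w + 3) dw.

Use integration by parts with u = log(w + 3), dv = w dw.
Then du = 1/(w + 3) dw and v = w**2/2.

w**2*log(w + 3)/2 - w**2/4 + 3*w/2 - 9*log(w + 3)/2 + C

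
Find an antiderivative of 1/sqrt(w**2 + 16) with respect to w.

log(w + sqrt(w**2 + 16)) + C

Substitute w = 4·tan(θ), so dw = 4·sec(θ)^2 dθ and the radical becomes sqrt(w**2 + 16) = 4·sec(θ) by the Pythagorean identity.
Integrate the resulting trig expression in θ, then back-substitute tan(θ) = w/4, sec(θ) = sqrt(w**2 + 16)/4 (absorbing any constant into C).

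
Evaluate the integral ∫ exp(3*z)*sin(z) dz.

3*exp(3*z)*sin(z)/10 - exp(3*z)*cos(z)/10 + C

Let I denote the integral. Integrate by parts with u = sin(z), dv = exp(3*z) dz, so v = exp(3*z)/3: I = exp(3*z)*sin(z)/3 − (1/3)·∫ exp(3*z)*cos(z) dz.
Apply parts again with u = cos(z), dv = exp(3*z) dz: ∫ exp(3*z)*cos(z) dz = exp(3*z)*cos(z)/3 + (1/3)·I. Substituting back brings back I: I = exp(3*z)*sin(z)/3 - exp(3*z)*cos(z)/9 − (1/9)·I.
Solving for I: (1 + 1/9)·I equals the remaining terms, so I = (9/10)·(exp(3*z)*sin(z)/3 - exp(3*z)*cos(z)/9).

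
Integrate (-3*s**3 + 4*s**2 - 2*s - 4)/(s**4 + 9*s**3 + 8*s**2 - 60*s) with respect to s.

Factor the denominator: s*(s - 2)*(s + 5)*(s + 6).
Partial-fraction decomposition: -50/(3*(s + 6)) + 481/(35*(s + 5)) - 1/(7*(s - 2)) + 1/(15*s).
Integrate each term: A/(s−a) contributes A·log|s−a|.

log(s)/15 - log(s - 2)/7 + 481*log(s + 5)/35 - 50*log(s + 6)/3 + C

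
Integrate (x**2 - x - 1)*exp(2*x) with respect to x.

Use integration by parts with u = x**2 - x - 1, dv = exp(2*x) dx, so v = exp(2*x)/2.
Apply parts 2 times (tabular method): alternate signs, differentiate u down to 0, integrate dv up.

(x**2 - 2*x)*exp(2*x)/2 + C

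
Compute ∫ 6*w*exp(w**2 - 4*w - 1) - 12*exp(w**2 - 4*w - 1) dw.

3*exp(w**2 - 4*w - 1) + C

Let u = w**2 - 4*w - 1, so du = (2*w - 4) dw.
Rewriting, the integral becomes 3·∫ e^u du = 3·e^u.
Substituting back, u = w**2 - 4*w - 1.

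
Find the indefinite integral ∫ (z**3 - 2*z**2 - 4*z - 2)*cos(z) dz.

Use integration by parts with u = z**3 - 2*z**2 - 4*z - 2, dv = cos(z) dz, so v = sin(z).
Apply parts 3 times (tabular method): alternate signs, differentiate u down to 0, integrate dv up.

z**3*sin(z) - 2*z**2*sin(z) + 3*z**2*cos(z) - 10*z*sin(z) - 4*z*cos(z) + 2*sin(z) - 10*cos(z) + C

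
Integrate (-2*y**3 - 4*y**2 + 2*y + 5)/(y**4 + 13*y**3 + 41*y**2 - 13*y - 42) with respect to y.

log(y - 1)/112 - log(y + 1)/60 + 281*log(y + 6)/35 - 481*log(y + 7)/48 + C

Factor the denominator: (y - 1)*(y + 1)*(y + 6)*(y + 7).
Partial-fraction decomposition: -481/(48*(y + 7)) + 281/(35*(y + 6)) - 1/(60*(y + 1)) + 1/(112*(y - 1)).
Integrate each term: A/(y−a) contributes A·log|y−a|.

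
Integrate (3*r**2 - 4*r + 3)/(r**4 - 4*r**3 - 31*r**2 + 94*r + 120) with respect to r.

Factor the denominator: (r - 6)*(r - 4)*(r + 1)*(r + 5).
Partial-fraction decomposition: -49/(198*(r + 5)) + 1/(14*(r + 1)) - 7/(18*(r - 4)) + 87/(154*(r - 6)).
Integrate each term: A/(r−a) contributes A·log|r−a|.

87*log(r - 6)/154 - 7*log(r - 4)/18 + log(r + 1)/14 - 49*log(r + 5)/198 + C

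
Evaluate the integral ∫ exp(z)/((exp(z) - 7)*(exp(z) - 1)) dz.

Let u = e^z, du = e^z dz.
The integral becomes ∫ du/((u-7)(u-1)); decompose into partial fractions.

log(exp(z) - 7)/6 - log(exp(z) - 1)/6 + C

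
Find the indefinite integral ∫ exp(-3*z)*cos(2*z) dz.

2*exp(-3*z)*sin(2*z)/13 - 3*exp(-3*z)*cos(2*z)/13 + C

Let I denote the integral. Integrate by parts with u = cos(2*z), dv = exp(-3*z) dz, so v = -exp(-3*z)/3: I = -exp(-3*z)*cos(2*z)/3 − (2/3)·∫ exp(-3*z)*sin(2*z) dz.
Apply parts again with u = sin(2*z), dv = exp(-3*z) dz: ∫ exp(-3*z)*sin(2*z) dz = -exp(-3*z)*sin(2*z)/3 + (2/3)·I. Substituting back brings back I: I = 2*exp(-3*z)*sin(2*z)/9 - exp(-3*z)*cos(2*z)/3 − (4/9)·I.
Solving for I: (1 + 4/9)·I equals the remaining terms, so I = (9/13)·(2*exp(-3*z)*sin(2*z)/9 - exp(-3*z)*cos(2*z)/3).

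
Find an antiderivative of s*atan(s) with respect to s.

s**2*atan(s)/2 - s/2 + atan(s)/2 + C

Use integration by parts with u = arctan(s), dv = s ds.
Then du = 1/(s**2 + 1) ds.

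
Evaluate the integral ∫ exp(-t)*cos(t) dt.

Let I denote the integral. Integrate by parts with u = cos(t), dv = exp(-t) dt, so v = -exp(-t): I = -exp(-t)*cos(t) − ∫ exp(-t)*sin(t) dt.
Apply parts again with u = sin(t), dv = exp(-t) dt: ∫ exp(-t)*sin(t) dt = -exp(-t)*sin(t) + I. Substituting back brings back I: I = exp(-t)*sin(t) - exp(-t)*cos(t) − I.
Solving for I: (1 + 1)·I equals the remaining terms, so I = (1/2)·(exp(-t)*sin(t) - exp(-t)*cos(t)).

exp(-t)*sin(t)/2 - exp(-t)*cos(t)/2 + C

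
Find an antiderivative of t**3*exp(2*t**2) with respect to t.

(2*t**2 - 1)*exp(2*t**2)/8 + C

Let u = t², du = 2t dt; rewrite as (1/2)∫ u^1·exp(2u) du.
Now integrate by parts 1 time.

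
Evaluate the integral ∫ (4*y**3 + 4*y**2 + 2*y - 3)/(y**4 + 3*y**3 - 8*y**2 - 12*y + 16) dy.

49*log(y - 2)/24 - 7*log(y - 1)/15 - 23*log(y + 2)/24 + 203*log(y + 4)/60 + C

Factor the denominator: (y - 2)*(y - 1)*(y + 2)*(y + 4).
Partial-fraction decomposition: 203/(60*(y + 4)) - 23/(24*(y + 2)) - 7/(15*(y - 1)) + 49/(24*(y - 2)).
Integrate each term: A/(y−a) contributes A·log|y−a|.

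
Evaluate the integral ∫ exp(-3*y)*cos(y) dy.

exp(-3*y)*sin(y)/10 - 3*exp(-3*y)*cos(y)/10 + C

Let I denote the integral. Integrate by parts with u = cos(y), dv = exp(-3*y) dy, so v = -exp(-3*y)/3: I = -exp(-3*y)*cos(y)/3 − (1/3)·∫ exp(-3*y)*sin(y) dy.
Apply parts again with u = sin(y), dv = exp(-3*y) dy: ∫ exp(-3*y)*sin(y) dy = -exp(-3*y)*sin(y)/3 + (1/3)·I. Substituting back brings back I: I = exp(-3*y)*sin(y)/9 - exp(-3*y)*cos(y)/3 − (1/9)·I.
Solving for I: (1 + 1/9)·I equals the remaining terms, so I = (9/10)·(exp(-3*y)*sin(y)/9 - exp(-3*y)*cos(y)/3).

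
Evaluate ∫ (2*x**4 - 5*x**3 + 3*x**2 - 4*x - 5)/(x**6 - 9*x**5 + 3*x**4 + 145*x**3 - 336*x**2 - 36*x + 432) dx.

1591*log(x - 6)/2520 - 4687*log(x - 3)/7056 + log(x - 2)/8 + log(x + 1)/112 - 99*log(x + 4)/980 + 37/(84*x - 252) + C

Factor the denominator: (x - 6)*(x - 3)**2*(x - 2)*(x + 1)*(x + 4).
Partial-fraction decomposition: -99/(980*(x + 4)) + 1/(112*(x + 1)) + 1/(8*(x - 2)) - 4687/(7056*(x - 3)) - 37/(84*(x - 3)**2) + 1591/(2520*(x - 6)).
Integrate each term; A/(x−a) gives A·log|x−a|; A/(x−a)² gives −A/(x−a).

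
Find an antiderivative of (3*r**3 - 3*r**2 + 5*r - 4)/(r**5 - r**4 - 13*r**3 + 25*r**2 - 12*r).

Factor the denominator: r*(r - 3)*(r - 1)**2*(r + 4).
Partial-fraction decomposition: -66/(175*(r + 4)) - 73/(100*(r - 1)) - 1/(10*(r - 1)**2) + 65/(84*(r - 3)) + 1/(3*r).
Integrate each term; A/(r−a) gives A·log|r−a|; A/(r−a)² gives −A/(r−a).

log(r)/3 + 65*log(r - 3)/84 - 73*log(r - 1)/100 - 66*log(r + 4)/175 + 1/(10*r - 10) + C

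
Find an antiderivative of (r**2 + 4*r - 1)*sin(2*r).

-r**2*cos(2*r)/2 + r*sin(2*r)/2 - 2*r*cos(2*r) + sin(2*r) + 3*cos(2*r)/4 + C

Use integration by parts with u = r**2 + 4*r - 1, dv = sin(2*r) dr, so v = -cos(2*r)/2.
Apply parts 2 times (tabular method): alternate signs, differentiate u down to 0, integrate dv up.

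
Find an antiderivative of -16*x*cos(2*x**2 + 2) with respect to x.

-4*sin(2*x**2 + 2) + C

Let u = 2*x**2 + 2, so du = (4*x) dx.
Rewriting, the integral becomes -4·∫ cos(u) du = -4·sin(u).
Substituting back, u = 2*x**2 + 2.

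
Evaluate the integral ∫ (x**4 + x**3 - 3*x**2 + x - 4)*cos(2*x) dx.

x**4*sin(2*x)/2 + x**3*sin(2*x)/2 + x**3*cos(2*x) - 3*x**2*sin(2*x) + 3*x**2*cos(2*x)/4 - x*sin(2*x)/4 - 3*x*cos(2*x) - sin(2*x)/2 - cos(2*x)/8 + C

Use integration by parts with u = x**4 + x**3 - 3*x**2 + x - 4, dv = cos(2*x) dx, so v = sin(2*x)/2.
Apply parts 4 times (tabular method): alternate signs, differentiate u down to 0, integrate dv up.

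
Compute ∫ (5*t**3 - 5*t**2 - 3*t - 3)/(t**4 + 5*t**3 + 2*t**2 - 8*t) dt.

Factor the denominator: t*(t - 1)*(t + 2)*(t + 4).
Partial-fraction decomposition: 391/(40*(t + 4)) - 19/(4*(t + 2)) - 2/(5*(t - 1)) + 3/(8*t).
Integrate each term: A/(t−a) contributes A·log|t−a|.

3*log(t)/8 - 2*log(t - 1)/5 - 19*log(t + 2)/4 + 391*log(t + 4)/40 + C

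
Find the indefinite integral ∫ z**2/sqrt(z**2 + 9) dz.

Substitute z = 3·tan(θ), so dz = 3·sec(θ)^2 dθ and the radical becomes sqrt(z**2 + 9) = 3·sec(θ) by the Pythagorean identity.
Integrate the resulting trig expression in θ, then back-substitute tan(θ) = z/3, sec(θ) = sqrt(z**2 + 9)/3 (absorbing any constant into C).

z*sqrt(z**2 + 9)/2 - 9*log(z + sqrt(z**2 + 9))/2 + C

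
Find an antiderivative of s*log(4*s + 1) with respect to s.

s**2*log(4*s + 1)/2 - s**2/4 + s/8 - log(4*s + 1)/32 + C

Use integration by parts with u = log(4*s + 1), dv = s ds.
Then du = 4/(4*s + 1) ds and v = s**2/2.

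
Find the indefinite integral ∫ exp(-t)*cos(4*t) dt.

4*exp(-t)*sin(4*t)/17 - exp(-t)*cos(4*t)/17 + C

Let I denote the integral. Integrate by parts with u = cos(4*t), dv = exp(-t) dt, so v = -exp(-t): I = -exp(-t)*cos(4*t) − 4·∫ exp(-t)*sin(4*t) dt.
Apply parts again with u = sin(4*t), dv = exp(-t) dt: ∫ exp(-t)*sin(4*t) dt = -exp(-t)*sin(4*t) + 4·I. Substituting back brings back I: I = 4*exp(-t)*sin(4*t) - exp(-t)*cos(4*t) − 16·I.
Solving for I: (1 + 16)·I equals the remaining terms, so I = (1/17)·(4*exp(-t)*sin(4*t) - exp(-t)*cos(4*t)).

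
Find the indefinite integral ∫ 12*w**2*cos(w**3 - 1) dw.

4*sin(w**3 - 1) + C

Let u = w**3 - 1, so du = (3*w**2) dw.
Rewriting, the integral becomes 4·∫ cos(u) du = 4·sin(u).
Substituting back, u = w**3 - 1.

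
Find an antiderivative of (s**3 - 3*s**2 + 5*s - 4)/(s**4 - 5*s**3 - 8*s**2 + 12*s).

-log(s)/3 + 67*log(s - 6)/120 + log(s - 1)/15 + 17*log(s + 2)/24 + C

Factor the denominator: s*(s - 6)*(s - 1)*(s + 2).
Partial-fraction decomposition: 17/(24*(s + 2)) + 1/(15*(s - 1)) + 67/(120*(s - 6)) - 1/(3*s).
Integrate each term: A/(s−a) contributes A·log|s−a|.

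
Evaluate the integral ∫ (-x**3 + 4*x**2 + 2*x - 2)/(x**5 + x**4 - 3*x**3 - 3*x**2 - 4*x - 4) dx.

Factor the denominator: (x - 2)*(x + 1)*(x + 2)*(x**2 + 1).
Partial-fraction decomposition: -3*(3*x - 1)/(10*(x**2 + 1)) + 9/(10*(x + 2)) - 1/(6*(x + 1)) + 1/(6*(x - 2)).
Integrate each term; A/(x−a) gives A·log|x−a|; the (Bx+D)/(x²+p²) term gives a log and an atan.

log(x - 2)/6 - log(x + 1)/6 + 9*log(x + 2)/10 - 9*log(x**2 + 1)/20 + 3*atan(x)/10 + C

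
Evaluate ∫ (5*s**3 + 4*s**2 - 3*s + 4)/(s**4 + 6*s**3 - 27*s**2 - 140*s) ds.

Factor the denominator: s*(s - 5)*(s + 4)*(s + 7).
Partial-fraction decomposition: 83/(14*(s + 7)) - 20/(9*(s + 4)) + 119/(90*(s - 5)) - 1/(35*s).
Integrate each term: A/(s−a) contributes A·log|s−a|.

-log(s)/35 + 119*log(s - 5)/90 - 20*log(s + 4)/9 + 83*log(s + 7)/14 + C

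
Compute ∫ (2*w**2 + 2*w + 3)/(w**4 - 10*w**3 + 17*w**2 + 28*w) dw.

Factor the denominator: w*(w - 7)*(w - 4)*(w + 1).
Partial-fraction decomposition: -3/(40*(w + 1)) - 43/(60*(w - 4)) + 115/(168*(w - 7)) + 3/(28*w).
Integrate each term: A/(w−a) contributes A·log|w−a|.

3*log(w)/28 + 115*log(w - 7)/168 - 43*log(w - 4)/60 - 3*log(w + 1)/40 + C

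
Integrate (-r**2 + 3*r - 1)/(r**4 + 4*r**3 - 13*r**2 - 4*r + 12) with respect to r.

Factor the denominator: (r - 2)*(r - 1)*(r + 1)*(r + 6).
Partial-fraction decomposition: 11/(56*(r + 6)) - 1/(6*(r + 1)) - 1/(14*(r - 1)) + 1/(24*(r - 2)).
Integrate each term: A/(r−a) contributes A·log|r−a|.

log(r - 2)/24 - log(r - 1)/14 - log(r + 1)/6 + 11*log(r + 6)/56 + C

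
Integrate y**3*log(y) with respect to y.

y**4*log(y)/4 - y**4/16 + C

Use integration by parts with u = log(y), dv = y**3 dy.
Then du = 1/y dy and v = y**4/4.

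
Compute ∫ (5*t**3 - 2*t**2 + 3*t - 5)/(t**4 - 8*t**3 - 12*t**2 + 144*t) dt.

Factor the denominator: t*(t - 6)**2*(t + 4).
Partial-fraction decomposition: 369/(400*(t + 4)) + 3701/(900*(t - 6)) + 1021/(60*(t - 6)**2) - 5/(144*t).
Integrate each term; A/(t−a) gives A·log|t−a|; A/(t−a)² gives −A/(t−a).

-5*log(t)/144 + 3701*log(t - 6)/900 + 369*log(t + 4)/400 - 1021/(60*t - 360) + C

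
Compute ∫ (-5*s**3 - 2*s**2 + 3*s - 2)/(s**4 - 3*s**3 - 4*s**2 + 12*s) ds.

Factor the denominator: s*(s - 3)*(s - 2)*(s + 2).
Partial-fraction decomposition: -3/(5*(s + 2)) + 11/(2*(s - 2)) - 146/(15*(s - 3)) - 1/(6*s).
Integrate each term: A/(s−a) contributes A·log|s−a|.

-log(s)/6 - 146*log(s - 3)/15 + 11*log(s - 2)/2 - 3*log(s + 2)/5 + C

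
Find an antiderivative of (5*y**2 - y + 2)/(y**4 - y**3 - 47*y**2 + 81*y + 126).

176*log(y - 6)/273 - 11*log(y - 3)/30 + log(y + 1)/21 - 127*log(y + 7)/390 + C

Factor the denominator: (y - 6)*(y - 3)*(y + 1)*(y + 7).
Partial-fraction decomposition: -127/(390*(y + 7)) + 1/(21*(y + 1)) - 11/(30*(y - 3)) + 176/(273*(y - 6)).
Integrate each term: A/(y−a) contributes A·log|y−a|.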